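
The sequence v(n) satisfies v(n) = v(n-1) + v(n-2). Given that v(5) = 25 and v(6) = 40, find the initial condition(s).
Work backwards using v(k) = v(k+2) - v(k+1):
v(4) = v(6) - v(5) = 40 - 25 = 15
v(3) = v(5) - v(4) = 25 - 15 = 10
v(2) = v(4) - v(3) = 15 - 10 = 5
v(1) = v(3) - v(2) = 10 - 5 = 5
v(0) = v(2) - v(1) = 5 - 5 = 0

v(0) = 0, v(1) = 5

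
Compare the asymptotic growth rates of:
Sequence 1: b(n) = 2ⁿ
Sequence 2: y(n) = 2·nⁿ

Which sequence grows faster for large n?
Comparing growth rates:
Growth-rate hierarchy: log n ≺ any polynomial ≺ any exponential cⁿ (c>1) ≺ n! ≺ nⁿ.
super-exponential nⁿ dominates exponential base 2 asymptotically.

y(n) grows faster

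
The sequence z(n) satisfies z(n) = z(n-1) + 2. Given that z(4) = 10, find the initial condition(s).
z(4) = z(0) + 4·2, so z(0) = 10 - 8 = 2.

z(0) = 2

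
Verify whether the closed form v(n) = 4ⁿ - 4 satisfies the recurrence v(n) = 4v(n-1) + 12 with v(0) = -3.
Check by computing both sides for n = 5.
From the recurrence with v(0) = -3:
  v(0) = -3, v(1) = 0, v(2) = 12, v(3) = 60, v(4) = 252, v(5) = 1020
  so the recurrence gives v(5) = 1020.
From the proposed closed form v(n) = 4ⁿ - 4:
  v(5) = 1020.
Both sides give 1020 at n = 5, and the initial condition(s) match, so the closed form is consistent.

Yes, the closed form is correct.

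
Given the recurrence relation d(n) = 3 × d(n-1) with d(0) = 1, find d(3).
Computing step by step:
d(0) = 1
d(1) = 3 × 1 = 3
d(2) = 3 × 3 = 9
d(3) = 3 × 9 = 27

27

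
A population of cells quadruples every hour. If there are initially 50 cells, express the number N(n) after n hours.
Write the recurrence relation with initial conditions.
Each hour multiplies the count by 4, so the count after n hours depends only on the count after n-1 hours: N(n) = 4 × N(n-1). The starting count gives N(0) = 50.
Unrolling n times gives the closed form N(n) = 50 × 4ⁿ.

N(n) = 4 × N(n-1), N(0) = 50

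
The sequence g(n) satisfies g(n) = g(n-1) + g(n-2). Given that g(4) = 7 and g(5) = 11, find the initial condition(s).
Work backwards using g(k) = g(k+2) - g(k+1):
g(3) = g(5) - g(4) = 11 - 7 = 4
g(2) = g(4) - g(3) = 7 - 4 = 3
g(1) = g(3) - g(2) = 4 - 3 = 1
g(0) = g(2) - g(1) = 3 - 1 = 2

g(0) = 2, g(1) = 1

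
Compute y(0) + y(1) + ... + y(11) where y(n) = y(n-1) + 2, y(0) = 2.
Computing the sequence terms: 2, 4, 6, 8, 10, 12, 14, 16, 18, 20, 22, 24
Adding these values together:

156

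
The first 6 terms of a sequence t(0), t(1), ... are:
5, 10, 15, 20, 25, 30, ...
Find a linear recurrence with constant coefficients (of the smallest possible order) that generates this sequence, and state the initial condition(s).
Look for the lowest-order linear relation among consecutive terms.
Observation: consecutive differences are constant (= 5).
Check at n=2: 1·10 + 5 = 15. ✓

t(n) = t(n-1) + 5, t(0) = 5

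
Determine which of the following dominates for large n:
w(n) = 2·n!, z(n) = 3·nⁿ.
Comparing growth rates:
Growth-rate hierarchy: log n ≺ any polynomial ≺ any exponential cⁿ (c>1) ≺ n! ≺ nⁿ.
super-exponential nⁿ dominates factorial asymptotically.

z(n) grows faster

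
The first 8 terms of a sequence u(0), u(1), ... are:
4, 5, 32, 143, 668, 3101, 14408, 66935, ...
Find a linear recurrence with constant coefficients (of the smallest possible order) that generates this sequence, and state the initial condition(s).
Look for the lowest-order linear relation among consecutive terms.
Observation: u(n) - 4·u(n-1) - (3)·u(n-2) = 0 holds for the shown terms, and no order-1 relation u(n) = α·u(n-1) + β fits.
Check at n=3: 4·32 + (3)·5 = 143. ✓

u(n) = 4u(n-1) + 3u(n-2), u(0) = 4, u(1) = 5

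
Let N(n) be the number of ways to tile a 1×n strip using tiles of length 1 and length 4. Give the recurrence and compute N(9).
Condition on the last tile: it has length 1 (leaving a 1×(n-1) strip) or length 4 (leaving a 1×(n-4) strip), so N(n) = N(n-1) + N(n-4) (order-4 linear recurrence).
For 0 ≤ i < 4 only unit tiles fit, so N(i) = 1.
Iterating the recurrence: N(4) = 2, N(5) = 3, N(6) = 4, N(7) = 5, N(8) = 7, N(9) = 10.

N(n) = N(n-1) + N(n-4), with N(i) = 1 for 0 ≤ i < 4; N(9) = 10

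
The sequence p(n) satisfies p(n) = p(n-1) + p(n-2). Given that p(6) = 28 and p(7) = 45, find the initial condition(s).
Work backwards using p(k) = p(k+2) - p(k+1):
p(5) = p(7) - p(6) = 45 - 28 = 17
p(4) = p(6) - p(5) = 28 - 17 = 11
p(3) = p(5) - p(4) = 17 - 11 = 6
p(2) = p(4) - p(3) = 11 - 6 = 5
p(1) = p(3) - p(2) = 6 - 5 = 1
p(0) = p(2) - p(1) = 5 - 1 = 4

p(0) = 4, p(1) = 1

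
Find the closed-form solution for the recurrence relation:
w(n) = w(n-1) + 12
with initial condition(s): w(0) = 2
Recurrence: w(n) = w(n-1) + 12, initial: w(0) = 2.
Each step adds 12, so w(n) = w(0) + 12n = 12n + 2.

w(n) = 12n + 2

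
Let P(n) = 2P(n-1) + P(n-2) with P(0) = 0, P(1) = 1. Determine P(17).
Computing the sequence terms:
0, 1, 2, 5, 12, 29, 70, 169, 408, 985, 2378, 5741, 13860, 33461, 80782, 195025, 470832, 1136689

1136689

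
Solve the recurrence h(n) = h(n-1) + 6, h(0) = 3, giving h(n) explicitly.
Recurrence: h(n) = h(n-1) + 6, initial: h(0) = 3.
Each step adds 6, so h(n) = h(0) + 6n = 6n + 3.

h(n) = 6n + 3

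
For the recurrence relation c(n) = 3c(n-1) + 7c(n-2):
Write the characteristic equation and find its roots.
Substitute c(n) = rⁿ and divide through by rⁿ⁻²: r² - 3r - 7 = 0
Discriminant: 3² + 4·7 = 37, not a perfect square, so by the quadratic formula r = (3 ± √37)/2.
General solution: c(n) = A·r₁ⁿ + B·r₂ⁿ where r₁,r₂ = (3 ± √37)/2

Characteristic: r² - 3r - 7 = 0, Roots: r = (3 ± √37)/2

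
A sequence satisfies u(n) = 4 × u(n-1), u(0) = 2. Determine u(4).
Computing step by step:
u(0) = 2
u(1) = 4 × 2 = 8
u(2) = 4 × 8 = 32
u(3) = 4 × 32 = 128
u(4) = 4 × 128 = 512

512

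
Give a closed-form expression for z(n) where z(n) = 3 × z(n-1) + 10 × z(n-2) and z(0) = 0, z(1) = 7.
Recurrence: z(n) = 3 × z(n-1) + 10 × z(n-2), initial: z(0) = 0, z(1) = 7.
Characteristic equation: r² - 3r - 10 = 0, which factors as (r - 5)(r + 2) = 0, so r = 5, -2. General solution z(n) = A·5ⁿ + B·(-2)ⁿ. From z(0) = 0: A + B = 0. From z(1) = 7: 5A - 2B = 7. Solving gives A = 1, B = -1.

z(n) = 5ⁿ - (-2)ⁿ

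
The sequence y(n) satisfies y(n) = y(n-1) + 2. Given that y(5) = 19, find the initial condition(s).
y(5) = y(0) + 5·2, so y(0) = 19 - 10 = 9.

y(0) = 9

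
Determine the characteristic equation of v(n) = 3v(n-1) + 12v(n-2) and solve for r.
Substitute v(n) = rⁿ and divide through by rⁿ⁻²: r² - 3r - 12 = 0
Discriminant: 3² + 4·12 = 57, not a perfect square, so by the quadratic formula r = (3 ± √57)/2.
General solution: v(n) = A·r₁ⁿ + B·r₂ⁿ where r₁,r₂ = (3 ± √57)/2

Characteristic: r² - 3r - 12 = 0, Roots: r = (3 ± √57)/2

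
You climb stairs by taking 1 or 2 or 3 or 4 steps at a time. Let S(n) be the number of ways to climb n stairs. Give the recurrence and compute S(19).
Condition on the size of the last step (1 to 4): before it there were n-1, …, n-4 stairs climbed, and these cases are disjoint, so S(n) = S(n-1) + S(n-2) + S(n-3) + S(n-4) (order-4 linear recurrence).
Initial conditions by direct count (compositions of i into parts ≤ 4): S(1) = 1; S(2) = 2; S(3) = 4; S(4) = 8.
Iterating the recurrence: S(5) = 15, S(6) = 29, S(7) = 56, S(8) = 108, S(9) = 208, S(10) = 401, S(11) = 773, S(12) = 1490, S(13) = 2872, S(14) = 5536, S(15) = 10671, S(16) = 20569, S(17) = 39648, S(18) = 76424, S(19) = 147312.

S(n) = S(n-1) + S(n-2) + S(n-3) + S(n-4), S(1) = 1, S(2) = 2, S(3) = 4, S(4) = 8; S(19) = 147312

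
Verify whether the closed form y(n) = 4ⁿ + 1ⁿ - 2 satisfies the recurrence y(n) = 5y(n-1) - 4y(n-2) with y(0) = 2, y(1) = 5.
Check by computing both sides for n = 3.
From the recurrence with y(0) = 2, y(1) = 5:
  y(0) = 2, y(1) = 5, y(2) = 17, y(3) = 65
  so the recurrence gives y(3) = 65.
From the proposed closed form y(n) = 4ⁿ + 1ⁿ - 2:
  y(3) = 63.
The recurrence gives 65 but the closed form gives 63, so the closed form does not satisfy the recurrence.

No, the closed form is incorrect.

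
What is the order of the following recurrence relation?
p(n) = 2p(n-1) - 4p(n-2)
The order is the largest lag k for which p(n-k) appears. Here the deepest term is p(n-2), so the order is 2.

Order 2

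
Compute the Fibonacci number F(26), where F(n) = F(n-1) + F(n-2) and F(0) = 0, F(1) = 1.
Computing the sequence terms:
0, 1, 1, 2, 3, 5, 8, 13, 21, 34, 55, 89, 144, 233, 377, 610, 987, 1597, 2584, 4181, 6765, 10946, 17711, 28657, 46368, 75025, 121393

121393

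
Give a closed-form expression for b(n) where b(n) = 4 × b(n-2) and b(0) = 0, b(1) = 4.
Recurrence: b(n) = 4 × b(n-2), initial: b(0) = 0, b(1) = 4.
Characteristic equation: r² - 4 = 0, which factors as (r - 2)(r + 2) = 0, so r = 2, -2. General solution b(n) = A·2ⁿ + B·(-2)ⁿ. From b(0) = 0: A + B = 0. From b(1) = 4: 2A - 2B = 4. Solving gives A = 1, B = -1.

b(n) = 2ⁿ - (-2)ⁿ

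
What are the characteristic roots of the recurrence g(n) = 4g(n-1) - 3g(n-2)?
Substitute g(n) = rⁿ and divide through by rⁿ⁻²: r² - 4r + 3 = 0
Factor: (r - 1)(r - 3) = 0, so r = 1, 3.
General solution: g(n) = A·1ⁿ + B·3ⁿ

Characteristic: r² - 4r + 3 = 0, Roots: r = 1, 3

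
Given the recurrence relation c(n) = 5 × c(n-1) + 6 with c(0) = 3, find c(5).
Computing step by step:
c(0) = 3
c(1) = 5 × 3 + 6 = 21
c(2) = 5 × 21 + 6 = 111
c(3) = 5 × 111 + 6 = 561
c(4) = 5 × 561 + 6 = 2811
c(5) = 5 × 2811 + 6 = 14061

14061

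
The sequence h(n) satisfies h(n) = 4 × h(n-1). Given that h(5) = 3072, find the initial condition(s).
In general h(n) = 4ⁿ · h(0). At n = 5: h(0) = h(5) / 4^5 = 3072 / 1024 = 3.

h(0) = 3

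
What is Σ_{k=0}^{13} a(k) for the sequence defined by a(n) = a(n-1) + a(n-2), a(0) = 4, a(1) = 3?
Computing the sequence terms: 4, 3, 7, 10, 17, 27, 44, 71, 115, 186, 301, 487, 788, 1275
Adding these values together:

3335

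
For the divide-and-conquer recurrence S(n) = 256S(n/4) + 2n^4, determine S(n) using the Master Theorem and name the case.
Master Theorem template: S(n) = a·S(n/b) + f(n).
Here: a=256, b=4, f(n)=2n^4
Compute log_b(a) = log_4(256) = 4.
f(n) = 2n^4 = Θ(n^4). Case 2: S(n) = Θ(n^4 log n).

Case 2: S(n) = Θ(n^4 log n)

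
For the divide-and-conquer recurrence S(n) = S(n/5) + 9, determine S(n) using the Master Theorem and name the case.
Master Theorem template: S(n) = a·S(n/b) + f(n).
Here: a=1, b=5, f(n)=9
Compute log_b(a) = log_5(1) = 0.
f(n) = 9 = Θ(1). Case 2: S(n) = Θ(log n).

Case 2: S(n) = Θ(log n)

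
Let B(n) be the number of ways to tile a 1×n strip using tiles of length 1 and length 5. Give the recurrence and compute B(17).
Condition on the last tile: it has length 1 (leaving a 1×(n-1) strip) or length 5 (leaving a 1×(n-5) strip), so B(n) = B(n-1) + B(n-5) (order-5 linear recurrence).
For 0 ≤ i < 5 only unit tiles fit, so B(i) = 1.
Iterating the recurrence: B(5) = 2, B(6) = 3, B(7) = 4, B(8) = 5, B(9) = 6, B(10) = 8, B(11) = 11, B(12) = 15, B(13) = 20, B(14) = 26, B(15) = 34, B(16) = 45, B(17) = 60.

B(n) = B(n-1) + B(n-5), with B(i) = 1 for 0 ≤ i < 5; B(17) = 60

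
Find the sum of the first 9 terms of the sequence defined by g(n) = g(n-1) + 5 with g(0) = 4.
Computing the sequence terms: 4, 9, 14, 19, 24, 29, 34, 39, 44
Adding these values together:

216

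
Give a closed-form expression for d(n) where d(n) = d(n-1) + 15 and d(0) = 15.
Recurrence: d(n) = d(n-1) + 15, initial: d(0) = 15.
Each step adds 15, so d(n) = d(0) + 15n = 15n + 15.

d(n) = 15n + 15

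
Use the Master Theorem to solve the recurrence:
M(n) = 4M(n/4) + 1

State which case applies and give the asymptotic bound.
Master Theorem template: M(n) = a·M(n/b) + f(n).
Here: a=4, b=4, f(n)=1
Compute log_b(a) = log_4(4) = 1.
f(n) = 1 = O(n^(1-ε)) with ε = 1. Case 1: M(n) = Θ(n^log_b(a)) = Θ(n).

Case 1: M(n) = Θ(n)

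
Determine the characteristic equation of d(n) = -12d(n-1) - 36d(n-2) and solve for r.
Substitute d(n) = rⁿ and divide through by rⁿ⁻²: r² + 12r + 36 = 0
Factor: (r + 6)² = 0, so r = -6 (double root).
General solution: d(n) = (A + Bn)·(-6)ⁿ

Characteristic: r² + 12r + 36 = 0, Roots: r = -6 (double root)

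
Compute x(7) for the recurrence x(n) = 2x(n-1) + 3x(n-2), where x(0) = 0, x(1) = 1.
Computing the sequence terms:
0, 1, 2, 7, 20, 61, 182, 547

547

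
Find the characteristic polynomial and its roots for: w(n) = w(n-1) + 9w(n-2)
Substitute w(n) = rⁿ and divide through by rⁿ⁻²: r² - r - 9 = 0
Discriminant: 1² + 4·9 = 37, not a perfect square, so by the quadratic formula r = (1 ± √37)/2.
General solution: w(n) = A·r₁ⁿ + B·r₂ⁿ where r₁,r₂ = (1 ± √37)/2

Characteristic: r² - r - 9 = 0, Roots: r = (1 ± √37)/2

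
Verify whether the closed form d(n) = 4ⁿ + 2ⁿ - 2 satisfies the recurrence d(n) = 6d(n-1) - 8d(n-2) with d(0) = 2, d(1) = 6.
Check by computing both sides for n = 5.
From the recurrence with d(0) = 2, d(1) = 6:
  d(0) = 2, d(1) = 6, d(2) = 20, d(3) = 72, d(4) = 272, d(5) = 1056
  so the recurrence gives d(5) = 1056.
From the proposed closed form d(n) = 4ⁿ + 2ⁿ - 2:
  d(5) = 1054.
The recurrence gives 1056 but the closed form gives 1054, so the closed form does not satisfy the recurrence.

No, the closed form is incorrect.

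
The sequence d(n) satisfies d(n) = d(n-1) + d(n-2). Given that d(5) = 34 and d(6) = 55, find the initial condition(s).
Work backwards using d(k) = d(k+2) - d(k+1):
d(4) = d(6) - d(5) = 55 - 34 = 21
d(3) = d(5) - d(4) = 34 - 21 = 13
d(2) = d(4) - d(3) = 21 - 13 = 8
d(1) = d(3) - d(2) = 13 - 8 = 5
d(0) = d(2) - d(1) = 8 - 5 = 3

d(0) = 3, d(1) = 5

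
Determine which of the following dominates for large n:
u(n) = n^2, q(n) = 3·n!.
Comparing growth rates:
Growth-rate hierarchy: log n ≺ any polynomial ≺ any exponential cⁿ (c>1) ≺ n! ≺ nⁿ.
factorial dominates polynomial degree 2 asymptotically.

q(n) grows faster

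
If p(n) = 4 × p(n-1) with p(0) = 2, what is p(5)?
Computing step by step:
p(0) = 2
p(1) = 4 × 2 = 8
p(2) = 4 × 8 = 32
p(3) = 4 × 32 = 128
p(4) = 4 × 128 = 512
p(5) = 4 × 512 = 2048

2048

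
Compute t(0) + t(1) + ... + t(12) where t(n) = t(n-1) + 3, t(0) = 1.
Computing the sequence terms: 1, 4, 7, 10, 13, 16, 19, 22, 25, 28, 31, 34, 37
Adding these values together:

247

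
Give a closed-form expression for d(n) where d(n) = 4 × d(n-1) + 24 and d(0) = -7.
Recurrence: d(n) = 4 × d(n-1) + 24, initial: d(0) = -7.
Try d(n) = A·4ⁿ + C. Substituting: A·4ⁿ + C = 4(A·4ⁿ⁻¹ + C) + 24 = A·4ⁿ + 4C + 24, so C = 4C + 24, giving C = -8. Then d(0) = A - 8 = -7 gives A = 1.

d(n) = 4ⁿ - 8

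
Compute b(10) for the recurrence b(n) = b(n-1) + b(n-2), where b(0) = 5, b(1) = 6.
Computing the sequence terms:
5, 6, 11, 17, 28, 45, 73, 118, 191, 309, 500

500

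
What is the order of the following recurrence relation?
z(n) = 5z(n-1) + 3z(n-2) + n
The order is the largest lag k for which z(n-k) appears. Here the deepest term is z(n-2) (the n term is non-homogeneous and does not affect the order), so the order is 2.

Order 2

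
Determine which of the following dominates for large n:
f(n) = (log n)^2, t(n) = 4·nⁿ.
Comparing growth rates:
Growth-rate hierarchy: log n ≺ any polynomial ≺ any exponential cⁿ (c>1) ≺ n! ≺ nⁿ.
super-exponential nⁿ dominates polylogarithmic (log n)^2 asymptotically.

t(n) grows faster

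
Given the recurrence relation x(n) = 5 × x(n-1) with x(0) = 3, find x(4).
Computing step by step:
x(0) = 3
x(1) = 5 × 3 = 15
x(2) = 5 × 15 = 75
x(3) = 5 × 75 = 375
x(4) = 5 × 375 = 1875

1875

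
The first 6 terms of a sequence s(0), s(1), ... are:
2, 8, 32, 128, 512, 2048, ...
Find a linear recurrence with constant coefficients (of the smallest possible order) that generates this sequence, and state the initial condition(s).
Look for the lowest-order linear relation among consecutive terms.
Observation: each term is 4× the previous.
Check at n=2: 4·8 = 32. ✓

s(n) = 4 × s(n-1), s(0) = 2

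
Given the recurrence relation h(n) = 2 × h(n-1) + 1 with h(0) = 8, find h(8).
Computing step by step:
h(0) = 8
h(1) = 2 × 8 + 1 = 17
h(2) = 2 × 17 + 1 = 35
h(3) = 2 × 35 + 1 = 71
h(4) = 2 × 71 + 1 = 143
h(5) = 2 × 143 + 1 = 287
h(6) = 2 × 287 + 1 = 575
h(7) = 2 × 575 + 1 = 1151
h(8) = 2 × 1151 + 1 = 2303

2303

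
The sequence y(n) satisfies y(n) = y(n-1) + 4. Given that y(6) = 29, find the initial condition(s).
y(6) = y(0) + 6·4, so y(0) = 29 - 24 = 5.

y(0) = 5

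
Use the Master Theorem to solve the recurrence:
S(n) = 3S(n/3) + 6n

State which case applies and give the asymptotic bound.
Master Theorem template: S(n) = a·S(n/b) + f(n).
Here: a=3, b=3, f(n)=6n
Compute log_b(a) = log_3(3) = 1.
f(n) = 6n = Θ(n). Case 2: S(n) = Θ(n log n).

Case 2: S(n) = Θ(n log n)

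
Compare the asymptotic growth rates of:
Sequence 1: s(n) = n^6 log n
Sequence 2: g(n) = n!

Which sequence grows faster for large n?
Comparing growth rates:
Growth-rate hierarchy: log n ≺ any polynomial ≺ any exponential cⁿ (c>1) ≺ n! ≺ nⁿ.
factorial dominates polynomial degree 6 (with log factor) asymptotically.

g(n) grows faster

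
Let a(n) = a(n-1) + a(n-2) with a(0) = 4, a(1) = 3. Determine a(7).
Computing the sequence terms:
4, 3, 7, 10, 17, 27, 44, 71

71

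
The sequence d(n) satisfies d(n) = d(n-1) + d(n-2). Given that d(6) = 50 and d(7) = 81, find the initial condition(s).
Work backwards using d(k) = d(k+2) - d(k+1):
d(5) = d(7) - d(6) = 81 - 50 = 31
d(4) = d(6) - d(5) = 50 - 31 = 19
d(3) = d(5) - d(4) = 31 - 19 = 12
d(2) = d(4) - d(3) = 19 - 12 = 7
d(1) = d(3) - d(2) = 12 - 7 = 5
d(0) = d(2) - d(1) = 7 - 5 = 2

d(0) = 2, d(1) = 5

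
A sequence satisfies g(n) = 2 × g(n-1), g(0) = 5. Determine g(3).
Computing step by step:
g(0) = 5
g(1) = 2 × 5 = 10
g(2) = 2 × 10 = 20
g(3) = 2 × 20 = 40

40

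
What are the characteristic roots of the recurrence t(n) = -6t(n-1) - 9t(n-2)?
Substitute t(n) = rⁿ and divide through by rⁿ⁻²: r² + 6r + 9 = 0
Factor: (r + 3)² = 0, so r = -3 (double root).
General solution: t(n) = (A + Bn)·(-3)ⁿ

Characteristic: r² + 6r + 9 = 0, Roots: r = -3 (double root)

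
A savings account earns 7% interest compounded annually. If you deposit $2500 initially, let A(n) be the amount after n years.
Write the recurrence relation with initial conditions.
Each year the balance grows by 7%, i.e. is multiplied by 1 + 7/100 = 1.07, so A(n) = 1.07 × A(n-1). The initial deposit gives A(0) = 2500.
Unrolling gives the closed form A(n) = 2500 × (1.07)ⁿ.

A(n) = 1.07 × A(n-1), A(0) = 2500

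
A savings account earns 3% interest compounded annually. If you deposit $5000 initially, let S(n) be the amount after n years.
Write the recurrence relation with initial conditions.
Each year the balance grows by 3%, i.e. is multiplied by 1 + 3/100 = 1.03, so S(n) = 1.03 × S(n-1). The initial deposit gives S(0) = 5000.
Unrolling gives the closed form S(n) = 5000 × (1.03)ⁿ.

S(n) = 1.03 × S(n-1), S(0) = 5000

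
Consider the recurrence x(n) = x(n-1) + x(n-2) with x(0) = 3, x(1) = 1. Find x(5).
Computing the sequence terms:
3, 1, 4, 5, 9, 14

14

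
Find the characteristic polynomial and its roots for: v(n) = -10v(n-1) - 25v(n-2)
Substitute v(n) = rⁿ and divide through by rⁿ⁻²: r² + 10r + 25 = 0
Factor: (r + 5)² = 0, so r = -5 (double root).
General solution: v(n) = (A + Bn)·(-5)ⁿ

Characteristic: r² + 10r + 25 = 0, Roots: r = -5 (double root)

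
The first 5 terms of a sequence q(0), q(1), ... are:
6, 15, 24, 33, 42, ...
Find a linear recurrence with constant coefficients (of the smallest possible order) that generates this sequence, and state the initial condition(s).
Look for the lowest-order linear relation among consecutive terms.
Observation: consecutive differences are constant (= 9).
Check at n=2: 1·15 + 9 = 24. ✓

q(n) = q(n-1) + 9, q(0) = 6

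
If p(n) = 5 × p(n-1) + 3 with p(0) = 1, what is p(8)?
Computing step by step:
p(0) = 1
p(1) = 5 × 1 + 3 = 8
p(2) = 5 × 8 + 3 = 43
p(3) = 5 × 43 + 3 = 218
p(4) = 5 × 218 + 3 = 1093
p(5) = 5 × 1093 + 3 = 5468
p(6) = 5 × 5468 + 3 = 27343
p(7) = 5 × 27343 + 3 = 136718
p(8) = 5 × 136718 + 3 = 683593

683593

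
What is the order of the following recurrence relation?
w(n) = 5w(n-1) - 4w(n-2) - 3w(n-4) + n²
The order is the largest lag k for which w(n-k) appears. Here the deepest term is w(n-4) (the n² term is non-homogeneous and does not affect the order), so the order is 4.

Order 4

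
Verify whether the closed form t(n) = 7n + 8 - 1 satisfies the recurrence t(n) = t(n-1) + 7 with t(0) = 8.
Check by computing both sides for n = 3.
From the recurrence with t(0) = 8:
  t(0) = 8, t(1) = 15, t(2) = 22, t(3) = 29
  so the recurrence gives t(3) = 29.
From the proposed closed form t(n) = 7n + 8 - 1:
  t(3) = 28.
The recurrence gives 29 but the closed form gives 28, so the closed form does not satisfy the recurrence.

No, the closed form is incorrect.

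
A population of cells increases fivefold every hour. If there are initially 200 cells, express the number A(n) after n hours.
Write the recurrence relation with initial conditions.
Each hour multiplies the count by 5, so the count after n hours depends only on the count after n-1 hours: A(n) = 5 × A(n-1). The starting count gives A(0) = 200.
Unrolling n times gives the closed form A(n) = 200 × 5ⁿ.

A(n) = 5 × A(n-1), A(0) = 200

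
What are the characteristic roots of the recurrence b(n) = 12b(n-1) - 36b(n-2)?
Substitute b(n) = rⁿ and divide through by rⁿ⁻²: r² - 12r + 36 = 0
Factor: (r - 6)² = 0, so r = 6 (double root).
General solution: b(n) = (A + Bn)·6ⁿ

Characteristic: r² - 12r + 36 = 0, Roots: r = 6 (double root)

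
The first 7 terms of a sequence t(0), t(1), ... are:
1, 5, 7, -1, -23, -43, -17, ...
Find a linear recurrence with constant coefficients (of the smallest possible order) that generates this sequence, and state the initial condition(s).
Look for the lowest-order linear relation among consecutive terms.
Observation: t(n) - 2·t(n-1) - (-3)·t(n-2) = 0 holds for the shown terms, and no order-1 relation t(n) = α·t(n-1) + β fits.
Check at n=3: 2·7 + (-3)·5 = -1. ✓

t(n) = 2t(n-1) - 3t(n-2), t(0) = 1, t(1) = 5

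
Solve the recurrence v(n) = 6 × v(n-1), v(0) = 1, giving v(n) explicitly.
Recurrence: v(n) = 6 × v(n-1), initial: v(0) = 1.
Each term is 6 times the previous, so this is geometric with ratio 6. After n steps: v(n) = v(0)·6ⁿ = 6ⁿ.

v(n) = 6ⁿ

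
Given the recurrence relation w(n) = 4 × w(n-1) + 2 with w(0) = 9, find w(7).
Computing step by step:
w(0) = 9
w(1) = 4 × 9 + 2 = 38
w(2) = 4 × 38 + 2 = 154
w(3) = 4 × 154 + 2 = 618
w(4) = 4 × 618 + 2 = 2474
w(5) = 4 × 2474 + 2 = 9898
w(6) = 4 × 9898 + 2 = 39594
w(7) = 4 × 39594 + 2 = 158378

158378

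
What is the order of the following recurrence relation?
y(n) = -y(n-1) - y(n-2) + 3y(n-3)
The order is the largest lag k for which y(n-k) appears. Here the deepest term is y(n-3), so the order is 3.

Order 3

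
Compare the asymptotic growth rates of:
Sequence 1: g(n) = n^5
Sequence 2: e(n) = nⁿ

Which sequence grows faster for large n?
Comparing growth rates:
Growth-rate hierarchy: log n ≺ any polynomial ≺ any exponential cⁿ (c>1) ≺ n! ≺ nⁿ.
super-exponential nⁿ dominates polynomial degree 5 asymptotically.

e(n) grows faster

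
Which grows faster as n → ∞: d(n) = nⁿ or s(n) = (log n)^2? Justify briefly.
Comparing growth rates:
Growth-rate hierarchy: log n ≺ any polynomial ≺ any exponential cⁿ (c>1) ≺ n! ≺ nⁿ.
super-exponential nⁿ dominates polylogarithmic (log n)^2 asymptotically.

d(n) grows faster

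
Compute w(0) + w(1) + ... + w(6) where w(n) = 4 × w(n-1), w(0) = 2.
Computing the sequence terms: 2, 8, 32, 128, 512, 2048, 8192
Adding these values together:

10922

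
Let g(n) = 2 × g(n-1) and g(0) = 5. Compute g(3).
Computing step by step:
g(0) = 5
g(1) = 2 × 5 = 10
g(2) = 2 × 10 = 20
g(3) = 2 × 20 = 40

40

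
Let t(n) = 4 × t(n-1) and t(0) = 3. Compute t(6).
Computing step by step:
t(0) = 3
t(1) = 4 × 3 = 12
t(2) = 4 × 12 = 48
t(3) = 4 × 48 = 192
t(4) = 4 × 192 = 768
t(5) = 4 × 768 = 3072
t(6) = 4 × 3072 = 12288

12288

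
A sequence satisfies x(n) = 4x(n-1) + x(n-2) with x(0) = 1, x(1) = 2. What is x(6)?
Computing the sequence terms:
1, 2, 9, 38, 161, 682, 2889

2889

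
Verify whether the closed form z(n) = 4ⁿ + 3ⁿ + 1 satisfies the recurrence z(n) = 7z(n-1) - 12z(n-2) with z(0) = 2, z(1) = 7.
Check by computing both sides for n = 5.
From the recurrence with z(0) = 2, z(1) = 7:
  z(0) = 2, z(1) = 7, z(2) = 25, z(3) = 91, z(4) = 337, z(5) = 1267
  so the recurrence gives z(5) = 1267.
From the proposed closed form z(n) = 4ⁿ + 3ⁿ + 1:
  z(5) = 1268.
The recurrence gives 1267 but the closed form gives 1268, so the closed form does not satisfy the recurrence.

No, the closed form is incorrect.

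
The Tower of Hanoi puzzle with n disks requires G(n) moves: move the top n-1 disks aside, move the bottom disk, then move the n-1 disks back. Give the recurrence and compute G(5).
Moving n disks = move the top n-1 disks aside (G(n-1) moves) + move the largest disk (1 move) + move the n-1 disks back on top (G(n-1) moves), so G(n) = 2G(n-1) + 1, with G(1) = 1 (a single disk takes one move).
First terms: 1, 3, 7, 15, 31, … — each is one less than a power of 2. Indeed G(n) + 1 = 2(G(n-1) + 1) with G(1) + 1 = 2, so G(n) + 1 = 2ⁿ and G(n) = 2ⁿ - 1.
Hence G(5) = 2^5 - 1 = 32 - 1 = 31.

G(n) = 2G(n-1) + 1, G(1) = 1; G(5) = 31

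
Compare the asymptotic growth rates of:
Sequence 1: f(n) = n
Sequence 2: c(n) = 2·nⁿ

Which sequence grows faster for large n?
Comparing growth rates:
Growth-rate hierarchy: log n ≺ any polynomial ≺ any exponential cⁿ (c>1) ≺ n! ≺ nⁿ.
super-exponential nⁿ dominates polynomial degree 1 asymptotically.

c(n) grows faster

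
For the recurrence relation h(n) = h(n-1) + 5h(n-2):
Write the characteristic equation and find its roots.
Substitute h(n) = rⁿ and divide through by rⁿ⁻²: r² - r - 5 = 0
Discriminant: 1² + 4·5 = 21, not a perfect square, so by the quadratic formula r = (1 ± √21)/2.
General solution: h(n) = A·r₁ⁿ + B·r₂ⁿ where r₁,r₂ = (1 ± √21)/2

Characteristic: r² - r - 5 = 0, Roots: r = (1 ± √21)/2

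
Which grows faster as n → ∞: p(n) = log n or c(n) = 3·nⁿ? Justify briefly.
Comparing growth rates:
Growth-rate hierarchy: log n ≺ any polynomial ≺ any exponential cⁿ (c>1) ≺ n! ≺ nⁿ.
super-exponential nⁿ dominates logarithmic asymptotically.

c(n) grows faster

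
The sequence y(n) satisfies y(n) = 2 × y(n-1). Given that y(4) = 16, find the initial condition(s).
In general y(n) = 2ⁿ · y(0). At n = 4: y(0) = y(4) / 2^4 = 16 / 16 = 1.

y(0) = 1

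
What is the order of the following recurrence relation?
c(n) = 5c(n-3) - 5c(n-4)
The order is the largest lag k for which c(n-k) appears. Here the deepest term is c(n-4), so the order is 4.

Order 4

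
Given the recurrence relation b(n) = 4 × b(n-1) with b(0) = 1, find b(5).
Computing step by step:
b(0) = 1
b(1) = 4 × 1 = 4
b(2) = 4 × 4 = 16
b(3) = 4 × 16 = 64
b(4) = 4 × 64 = 256
b(5) = 4 × 256 = 1024

1024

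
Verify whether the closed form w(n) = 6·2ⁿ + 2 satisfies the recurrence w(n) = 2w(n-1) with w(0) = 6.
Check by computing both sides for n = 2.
From the recurrence with w(0) = 6:
  w(0) = 6, w(1) = 12, w(2) = 24
  so the recurrence gives w(2) = 24.
From the proposed closed form w(n) = 6·2ⁿ + 2:
  w(2) = 26.
The recurrence gives 24 but the closed form gives 26, so the closed form does not satisfy the recurrence.

No, the closed form is incorrect.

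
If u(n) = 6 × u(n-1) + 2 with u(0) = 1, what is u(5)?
Computing step by step:
u(0) = 1
u(1) = 6 × 1 + 2 = 8
u(2) = 6 × 8 + 2 = 50
u(3) = 6 × 50 + 2 = 302
u(4) = 6 × 302 + 2 = 1814
u(5) = 6 × 1814 + 2 = 10886

10886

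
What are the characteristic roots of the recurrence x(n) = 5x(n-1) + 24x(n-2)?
Substitute x(n) = rⁿ and divide through by rⁿ⁻²: r² - 5r - 24 = 0
Factor: (r - 8)(r + 3) = 0, so r = 8, -3.
General solution: x(n) = A·8ⁿ + B·(-3)ⁿ

Characteristic: r² - 5r - 24 = 0, Roots: r = 8, -3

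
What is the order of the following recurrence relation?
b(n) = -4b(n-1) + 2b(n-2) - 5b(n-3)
The order is the largest lag k for which b(n-k) appears. Here the deepest term is b(n-3), so the order is 3.

Order 3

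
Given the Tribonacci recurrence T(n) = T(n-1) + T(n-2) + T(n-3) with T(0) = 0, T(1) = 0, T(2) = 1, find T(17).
Computing the sequence terms:
0, 0, 1, 1, 2, 4, 7, 13, 24, 44, 81, 149, 274, 504, 927, 1705, 3136, 5768

5768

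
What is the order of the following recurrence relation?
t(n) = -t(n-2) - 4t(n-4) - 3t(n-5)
The order is the largest lag k for which t(n-k) appears. Here the deepest term is t(n-5), so the order is 5.

Order 5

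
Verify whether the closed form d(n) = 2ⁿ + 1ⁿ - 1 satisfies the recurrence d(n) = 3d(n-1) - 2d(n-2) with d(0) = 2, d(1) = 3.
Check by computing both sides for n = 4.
From the recurrence with d(0) = 2, d(1) = 3:
  d(0) = 2, d(1) = 3, d(2) = 5, d(3) = 9, d(4) = 17
  so the recurrence gives d(4) = 17.
From the proposed closed form d(n) = 2ⁿ + 1ⁿ - 1:
  d(4) = 16.
The recurrence gives 17 but the closed form gives 16, so the closed form does not satisfy the recurrence.

No, the closed form is incorrect.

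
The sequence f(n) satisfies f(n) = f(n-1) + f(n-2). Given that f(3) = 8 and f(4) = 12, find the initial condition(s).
Work backwards using f(k) = f(k+2) - f(k+1):
f(2) = f(4) - f(3) = 12 - 8 = 4
f(1) = f(3) - f(2) = 8 - 4 = 4
f(0) = f(2) - f(1) = 4 - 4 = 0

f(0) = 0, f(1) = 4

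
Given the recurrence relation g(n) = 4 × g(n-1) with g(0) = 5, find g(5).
Computing step by step:
g(0) = 5
g(1) = 4 × 5 = 20
g(2) = 4 × 20 = 80
g(3) = 4 × 80 = 320
g(4) = 4 × 320 = 1280
g(5) = 4 × 1280 = 5120

5120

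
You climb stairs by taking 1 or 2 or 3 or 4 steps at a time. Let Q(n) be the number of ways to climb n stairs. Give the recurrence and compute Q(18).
Condition on the size of the last step (1 to 4): before it there were n-1, …, n-4 stairs climbed, and these cases are disjoint, so Q(n) = Q(n-1) + Q(n-2) + Q(n-3) + Q(n-4) (order-4 linear recurrence).
Initial conditions by direct count (compositions of i into parts ≤ 4): Q(1) = 1; Q(2) = 2; Q(3) = 4; Q(4) = 8.
Iterating the recurrence: Q(5) = 15, Q(6) = 29, Q(7) = 56, Q(8) = 108, Q(9) = 208, Q(10) = 401, Q(11) = 773, Q(12) = 1490, Q(13) = 2872, Q(14) = 5536, Q(15) = 10671, Q(16) = 20569, Q(17) = 39648, Q(18) = 76424.

Q(n) = Q(n-1) + Q(n-2) + Q(n-3) + Q(n-4), Q(1) = 1, Q(2) = 2, Q(3) = 4, Q(4) = 8; Q(18) = 76424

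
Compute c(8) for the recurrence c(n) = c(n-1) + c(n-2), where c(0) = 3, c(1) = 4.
Computing the sequence terms:
3, 4, 7, 11, 18, 29, 47, 76, 123

123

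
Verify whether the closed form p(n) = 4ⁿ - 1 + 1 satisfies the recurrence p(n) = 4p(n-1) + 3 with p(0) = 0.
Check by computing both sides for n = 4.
From the recurrence with p(0) = 0:
  p(0) = 0, p(1) = 3, p(2) = 15, p(3) = 63, p(4) = 255
  so the recurrence gives p(4) = 255.
From the proposed closed form p(n) = 4ⁿ - 1 + 1:
  p(4) = 256.
The recurrence gives 255 but the closed form gives 256, so the closed form does not satisfy the recurrence.

No, the closed form is incorrect.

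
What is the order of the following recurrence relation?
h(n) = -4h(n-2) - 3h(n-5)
The order is the largest lag k for which h(n-k) appears. Here the deepest term is h(n-5), so the order is 5.

Order 5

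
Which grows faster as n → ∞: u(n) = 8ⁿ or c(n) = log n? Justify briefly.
Comparing growth rates:
Growth-rate hierarchy: log n ≺ any polynomial ≺ any exponential cⁿ (c>1) ≺ n! ≺ nⁿ.
exponential base 8 dominates logarithmic asymptotically.

u(n) grows faster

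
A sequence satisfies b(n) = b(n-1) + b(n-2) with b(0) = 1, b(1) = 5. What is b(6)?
Computing the sequence terms:
1, 5, 6, 11, 17, 28, 45

45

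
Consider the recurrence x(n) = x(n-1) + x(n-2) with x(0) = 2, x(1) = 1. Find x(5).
Computing the sequence terms:
2, 1, 3, 4, 7, 11

11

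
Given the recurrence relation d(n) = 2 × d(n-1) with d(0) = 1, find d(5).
Computing step by step:
d(0) = 1
d(1) = 2 × 1 = 2
d(2) = 2 × 2 = 4
d(3) = 2 × 4 = 8
d(4) = 2 × 8 = 16
d(5) = 2 × 16 = 32

32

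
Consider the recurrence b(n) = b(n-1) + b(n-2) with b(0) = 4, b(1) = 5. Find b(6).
Computing the sequence terms:
4, 5, 9, 14, 23, 37, 60

60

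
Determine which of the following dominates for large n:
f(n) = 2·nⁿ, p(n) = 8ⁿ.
Comparing growth rates:
Growth-rate hierarchy: log n ≺ any polynomial ≺ any exponential cⁿ (c>1) ≺ n! ≺ nⁿ.
super-exponential nⁿ dominates exponential base 8 asymptotically.

f(n) grows faster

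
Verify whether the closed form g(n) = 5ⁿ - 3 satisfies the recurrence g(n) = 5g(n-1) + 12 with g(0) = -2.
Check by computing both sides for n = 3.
From the recurrence with g(0) = -2:
  g(0) = -2, g(1) = 2, g(2) = 22, g(3) = 122
  so the recurrence gives g(3) = 122.
From the proposed closed form g(n) = 5ⁿ - 3:
  g(3) = 122.
Both sides give 122 at n = 3, and the initial condition(s) match, so the closed form is consistent.

Yes, the closed form is correct.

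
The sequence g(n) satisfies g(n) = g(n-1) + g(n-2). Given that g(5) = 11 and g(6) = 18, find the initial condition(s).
Work backwards using g(k) = g(k+2) - g(k+1):
g(4) = g(6) - g(5) = 18 - 11 = 7
g(3) = g(5) - g(4) = 11 - 7 = 4
g(2) = g(4) - g(3) = 7 - 4 = 3
g(1) = g(3) - g(2) = 4 - 3 = 1
g(0) = g(2) - g(1) = 3 - 1 = 2

g(0) = 2, g(1) = 1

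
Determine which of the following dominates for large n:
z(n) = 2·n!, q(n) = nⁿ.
Comparing growth rates:
Growth-rate hierarchy: log n ≺ any polynomial ≺ any exponential cⁿ (c>1) ≺ n! ≺ nⁿ.
super-exponential nⁿ dominates factorial asymptotically.

q(n) grows faster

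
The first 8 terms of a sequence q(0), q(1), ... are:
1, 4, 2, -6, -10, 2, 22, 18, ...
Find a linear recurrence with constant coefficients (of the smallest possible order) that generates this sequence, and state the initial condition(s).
Look for the lowest-order linear relation among consecutive terms.
Observation: q(n) - 1·q(n-1) - (-2)·q(n-2) = 0 holds for the shown terms, and no order-1 relation q(n) = α·q(n-1) + β fits.
Check at n=3: 1·2 + (-2)·4 = -6. ✓

q(n) = q(n-1) - 2q(n-2), q(0) = 1, q(1) = 4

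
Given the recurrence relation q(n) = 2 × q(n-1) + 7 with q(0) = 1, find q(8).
Computing step by step:
q(0) = 1
q(1) = 2 × 1 + 7 = 9
q(2) = 2 × 9 + 7 = 25
q(3) = 2 × 25 + 7 = 57
q(4) = 2 × 57 + 7 = 121
q(5) = 2 × 121 + 7 = 249
q(6) = 2 × 249 + 7 = 505
q(7) = 2 × 505 + 7 = 1017
q(8) = 2 × 1017 + 7 = 2041

2041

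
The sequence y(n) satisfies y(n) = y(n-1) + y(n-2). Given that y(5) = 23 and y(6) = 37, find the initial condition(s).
Work backwards using y(k) = y(k+2) - y(k+1):
y(4) = y(6) - y(5) = 37 - 23 = 14
y(3) = y(5) - y(4) = 23 - 14 = 9
y(2) = y(4) - y(3) = 14 - 9 = 5
y(1) = y(3) - y(2) = 9 - 5 = 4
y(0) = y(2) - y(1) = 5 - 4 = 1

y(0) = 1, y(1) = 4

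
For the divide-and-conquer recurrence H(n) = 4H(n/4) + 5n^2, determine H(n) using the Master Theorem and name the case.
Master Theorem template: H(n) = a·H(n/b) + f(n).
Here: a=4, b=4, f(n)=5n^2
Compute log_b(a) = log_4(4) = 1.
f(n) = 5n^2 = Ω(n^(1+ε)) with ε = 1, and the regularity condition holds (a·f(n/b) = (a/b^2)·f(n) with a/b^2 = 4^-1 < 1). Case 3: H(n) = Θ(f(n)) = Θ(n^2).

Case 3: H(n) = Θ(n^2)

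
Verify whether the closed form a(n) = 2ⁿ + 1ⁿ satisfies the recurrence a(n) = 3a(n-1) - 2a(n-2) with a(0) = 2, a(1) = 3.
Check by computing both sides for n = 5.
From the recurrence with a(0) = 2, a(1) = 3:
  a(0) = 2, a(1) = 3, a(2) = 5, a(3) = 9, a(4) = 17, a(5) = 33
  so the recurrence gives a(5) = 33.
From the proposed closed form a(n) = 2ⁿ + 1ⁿ:
  a(5) = 33.
Both sides give 33 at n = 5, and the initial condition(s) match, so the closed form is consistent.

Yes, the closed form is correct.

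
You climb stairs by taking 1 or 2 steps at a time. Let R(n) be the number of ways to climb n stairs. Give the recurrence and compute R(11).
Condition on the size of the last step (1 to 2): before it there were n-1, …, n-2 stairs climbed, and these cases are disjoint, so R(n) = R(n-1) + R(n-2) (Fibonacci-type sequence).
Initial conditions by direct count (compositions of i into parts ≤ 2): R(1) = 1; R(2) = 2.
Iterating the recurrence: R(3) = 3, R(4) = 5, R(5) = 8, R(6) = 13, R(7) = 21, R(8) = 34, R(9) = 55, R(10) = 89, R(11) = 144.

R(n) = R(n-1) + R(n-2), R(1) = 1, R(2) = 2; R(11) = 144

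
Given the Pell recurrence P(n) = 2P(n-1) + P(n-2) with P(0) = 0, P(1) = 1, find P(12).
Computing the sequence terms:
0, 1, 2, 5, 12, 29, 70, 169, 408, 985, 2378, 5741, 13860

13860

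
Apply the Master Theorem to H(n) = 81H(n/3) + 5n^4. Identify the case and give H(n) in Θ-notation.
Master Theorem template: H(n) = a·H(n/b) + f(n).
Here: a=81, b=3, f(n)=5n^4
Compute log_b(a) = log_3(81) = 4.
f(n) = 5n^4 = Θ(n^4). Case 2: H(n) = Θ(n^4 log n).

Case 2: H(n) = Θ(n^4 log n)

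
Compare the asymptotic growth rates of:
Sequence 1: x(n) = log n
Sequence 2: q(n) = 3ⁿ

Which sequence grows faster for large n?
Comparing growth rates:
Growth-rate hierarchy: log n ≺ any polynomial ≺ any exponential cⁿ (c>1) ≺ n! ≺ nⁿ.
exponential base 3 dominates logarithmic asymptotically.

q(n) grows faster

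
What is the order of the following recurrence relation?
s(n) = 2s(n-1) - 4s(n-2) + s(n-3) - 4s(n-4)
The order is the largest lag k for which s(n-k) appears. Here the deepest term is s(n-4), so the order is 4.

Order 4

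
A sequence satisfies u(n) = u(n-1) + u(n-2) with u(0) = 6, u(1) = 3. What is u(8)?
Computing the sequence terms:
6, 3, 9, 12, 21, 33, 54, 87, 141

141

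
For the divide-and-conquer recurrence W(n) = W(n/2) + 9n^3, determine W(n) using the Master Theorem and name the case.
Master Theorem template: W(n) = a·W(n/b) + f(n).
Here: a=1, b=2, f(n)=9n^3
Compute log_b(a) = log_2(1) = 0.
f(n) = 9n^3 = Ω(n^(0+ε)) with ε = 3, and the regularity condition holds (a·f(n/b) = (a/b^3)·f(n) with a/b^3 = 2^-3 < 1). Case 3: W(n) = Θ(f(n)) = Θ(n^3).

Case 3: W(n) = Θ(n^3)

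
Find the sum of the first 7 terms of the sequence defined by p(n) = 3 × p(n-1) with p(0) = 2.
Computing the sequence terms: 2, 6, 18, 54, 162, 486, 1458
Adding these values together:

2186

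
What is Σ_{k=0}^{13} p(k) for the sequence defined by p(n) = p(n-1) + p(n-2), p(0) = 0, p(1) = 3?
Computing the sequence terms: 0, 3, 3, 6, 9, 15, 24, 39, 63, 102, 165, 267, 432, 699
Adding these values together:

1827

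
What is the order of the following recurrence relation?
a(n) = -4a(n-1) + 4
The order is the largest lag k for which a(n-k) appears. Here the deepest term is a(n-1) (the 4 term is non-homogeneous and does not affect the order), so the order is 1.

Order 1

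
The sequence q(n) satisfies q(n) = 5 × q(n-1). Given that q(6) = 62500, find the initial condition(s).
In general q(n) = 5ⁿ · q(0). At n = 6: q(0) = q(6) / 5^6 = 62500 / 15625 = 4.

q(0) = 4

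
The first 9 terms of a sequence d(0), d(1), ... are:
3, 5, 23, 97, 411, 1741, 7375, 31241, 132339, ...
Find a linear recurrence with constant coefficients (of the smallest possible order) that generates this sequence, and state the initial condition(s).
Look for the lowest-order linear relation among consecutive terms.
Observation: d(n) - 4·d(n-1) - (1)·d(n-2) = 0 holds for the shown terms, and no order-1 relation d(n) = α·d(n-1) + β fits.
Check at n=3: 4·23 + (1)·5 = 97. ✓

d(n) = 4d(n-1) + d(n-2), d(0) = 3, d(1) = 5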